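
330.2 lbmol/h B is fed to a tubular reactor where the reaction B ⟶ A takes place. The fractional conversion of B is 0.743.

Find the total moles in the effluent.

330 lbmol/h

B reacted = 0.743 × 330.2 = 245.3 lbmol/h; ν_B = −1, so ξ = 245.3/1 = 245.3 lbmol/h.
Outlet amounts (n = n₀ + ν ξ):
  B: 330.2 − 1(245.3) = 84.86
  A: 0 + 1(245.3) = 245.3
Total out = 84.86 + 245.3 = 330.2 lbmol/h.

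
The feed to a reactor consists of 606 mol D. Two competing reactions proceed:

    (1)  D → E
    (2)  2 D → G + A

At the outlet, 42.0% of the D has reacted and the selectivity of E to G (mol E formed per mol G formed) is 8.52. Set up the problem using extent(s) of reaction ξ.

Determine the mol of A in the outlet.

24.2 mol

Conversion of D: D consumed = 0.42 × 606 = 254.5 mol = 1ξ₁ + 2ξ₂.
Selectivity: 1ξ₁ / (1ξ₂) = 8.52 → ξ₁ = 8.52 ξ₂.
Substitute: (1·8.52 + 2) ξ₂ = 254.5 → ξ₂ = 24.19 mol, ξ₁ = 206.1 mol.
Outlet amounts (n = n₀ + Σ ν·ξ):
  D: 606 − 1(206.1) − 2(24.19) = 351.5
  E: 0 + 1(206.1) = 206.1
  G: 0 + 1(24.19) = 24.19
  A: 0 + 1(24.19) = 24.19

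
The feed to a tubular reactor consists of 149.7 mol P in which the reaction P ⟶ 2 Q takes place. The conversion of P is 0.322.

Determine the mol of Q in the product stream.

96.4 mol

P reacted = 0.322 × 149.7 = 48.2 mol; ν_P = −1, so ξ = 48.2/1 = 48.2 mol.
Outlet amounts (n = n₀ + ν ξ):
  P: 149.7 − 1(48.2) = 101.5
  Q: 0 + 2(48.2) = 96.41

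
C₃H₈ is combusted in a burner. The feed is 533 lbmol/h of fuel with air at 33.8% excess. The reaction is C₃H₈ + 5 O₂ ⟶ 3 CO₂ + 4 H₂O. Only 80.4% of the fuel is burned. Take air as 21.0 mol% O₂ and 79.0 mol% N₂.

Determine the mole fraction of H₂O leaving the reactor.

Stoichiometric O₂ = 5 × 533 = 2665 lbmol/h; O₂ fed = 2665 × 1.338 = 3566 lbmol/h.
N₂ fed = 3566 × 79/21 = 13410 lbmol/h.
Fuel reacted = 0.804 × 533 → ξ = 428.5 lbmol/h.
Outlet (n = n₀ + ν ξ):
  C₃H₈: 533 − 1(428.5) = 104.5
  O₂: 3566 − 5(428.5) = 1423
  N₂: 13410 (inert)
  CO₂: 0 + 3(428.5) = 1286
  H₂O: 0 + 4(428.5) = 1714
Total out = 17940 lbmol/h; y_H₂O = 1714 / 17940 = 0.09554.

0.0955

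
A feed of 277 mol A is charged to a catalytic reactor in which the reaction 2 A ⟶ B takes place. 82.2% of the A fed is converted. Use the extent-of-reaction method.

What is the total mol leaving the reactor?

163 mol

A reacted = 0.822 × 277 = 227.7 mol; ν_A = −2, so ξ = 227.7/2 = 113.8 mol.
Outlet amounts (n = n₀ + ν ξ):
  A: 277 − 2(113.8) = 49.31
  B: 0 + 1(113.8) = 113.8
Total out = 49.31 + 113.8 = 163.2 mol.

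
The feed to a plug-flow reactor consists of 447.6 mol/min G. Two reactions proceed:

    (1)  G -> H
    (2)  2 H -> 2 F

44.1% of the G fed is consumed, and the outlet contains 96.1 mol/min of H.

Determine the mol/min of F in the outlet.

101 mol/min

Conversion of G: G consumed = 1ξ₁ = 0.441 × 447.6 → ξ₁ = 197.4 mol/min.
H balance: n_H = 0 + 1ξ₁ − 2ξ₂ = 96.1 → ξ₂ = (1·197.4 − 96.1)/2 = 50.65 mol/min.
Outlet amounts (n = n₀ + Σ ν·ξ):
  G: 447.6 − 1(197.4) = 250.2
  H: 0 + 1(197.4) − 2(50.65) = 96.1
  F: 0 + 2(50.65) = 101.3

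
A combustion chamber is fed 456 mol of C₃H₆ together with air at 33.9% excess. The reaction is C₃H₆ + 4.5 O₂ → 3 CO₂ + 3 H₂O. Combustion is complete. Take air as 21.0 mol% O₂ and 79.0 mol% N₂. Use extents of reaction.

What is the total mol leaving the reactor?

Stoichiometric O₂ = 4.5 × 456 = 2052 mol; O₂ fed = 2052 × 1.339 = 2748 mol.
N₂ fed = 2748 × 79/21 = 10340 mol.
Fuel reacted = 1 × 456 → ξ = 456 mol.
Outlet (n = n₀ + ν ξ):
  C₃H₆: 456 − 1(456) = 0
  O₂: 2748 − 4.5(456) = 695.6
  N₂: 10340 (inert)
  CO₂: 0 + 3(456) = 1368
  H₂O: 0 + 3(456) = 1368
Total out = 0 + 695.6 + 10340 + 1368 + 1368 = 13770 mol.

13800 mol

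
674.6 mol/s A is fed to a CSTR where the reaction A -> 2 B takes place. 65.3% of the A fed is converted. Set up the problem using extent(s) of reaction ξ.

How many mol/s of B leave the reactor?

881 mol/s

A reacted = 0.653 × 674.6 = 440.5 mol/s; ν_A = −1, so ξ = 440.5/1 = 440.5 mol/s.
Outlet amounts (n = n₀ + ν ξ):
  A: 674.6 − 1(440.5) = 234.1
  B: 0 + 2(440.5) = 881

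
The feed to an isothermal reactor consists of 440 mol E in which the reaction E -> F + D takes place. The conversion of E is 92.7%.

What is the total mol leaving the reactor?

848 mol

E reacted = 0.927 × 440 = 407.9 mol; ν_E = −1, so ξ = 407.9/1 = 407.9 mol.
Outlet amounts (n = n₀ + ν ξ):
  E: 440 − 1(407.9) = 32.12
  F: 0 + 1(407.9) = 407.9
  D: 0 + 1(407.9) = 407.9
Total out = 32.12 + 407.9 + 407.9 = 847.9 mol.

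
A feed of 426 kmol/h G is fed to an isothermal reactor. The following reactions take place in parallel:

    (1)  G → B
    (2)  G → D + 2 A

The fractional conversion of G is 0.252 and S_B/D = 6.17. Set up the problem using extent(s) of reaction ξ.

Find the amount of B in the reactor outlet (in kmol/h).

Conversion of G: G consumed = 0.252 × 426 = 107.4 kmol/h = 1ξ₁ + 1ξ₂.
Selectivity: 1ξ₁ / (1ξ₂) = 6.17 → ξ₁ = 6.17 ξ₂.
Substitute: (1·6.17 + 1) ξ₂ = 107.4 → ξ₂ = 14.97 kmol/h, ξ₁ = 92.38 kmol/h.
Outlet amounts (n = n₀ + Σ ν·ξ):
  G: 426 − 1(92.38) − 1(14.97) = 318.6
  B: 0 + 1(92.38) = 92.38
  D: 0 + 1(14.97) = 14.97
  A: 0 + 2(14.97) = 29.94

92.4 kmol/h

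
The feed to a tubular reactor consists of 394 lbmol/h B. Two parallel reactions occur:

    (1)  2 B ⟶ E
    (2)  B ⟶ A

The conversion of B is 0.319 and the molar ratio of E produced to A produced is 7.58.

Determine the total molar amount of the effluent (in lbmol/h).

Conversion of B: B consumed = 0.319 × 394 = 125.7 lbmol/h = 2ξ₁ + 1ξ₂.
Selectivity: 1ξ₁ / (1ξ₂) = 7.58 → ξ₁ = 7.58 ξ₂.
Substitute: (2·7.58 + 1) ξ₂ = 125.7 → ξ₂ = 7.778 lbmol/h, ξ₁ = 58.95 lbmol/h.
Outlet amounts (n = n₀ + Σ ν·ξ):
  B: 394 − 2(58.95) − 1(7.778) = 268.3
  E: 0 + 1(58.95) = 58.95
  A: 0 + 1(7.778) = 7.778
Total out = 268.3 + 58.95 + 7.778 = 335 lbmol/h.

335 lbmol/h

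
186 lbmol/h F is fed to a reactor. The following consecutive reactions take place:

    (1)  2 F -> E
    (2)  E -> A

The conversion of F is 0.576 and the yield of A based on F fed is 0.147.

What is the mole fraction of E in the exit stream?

Conversion of F: F consumed = 2ξ₁ = 0.576 × 186 → ξ₁ = 53.57 lbmol/h.
Yield of A: 1ξ₂ / 186 = 0.147 → ξ₂ = 27.34 lbmol/h.
Outlet amounts (n = n₀ + Σ ν·ξ):
  F: 186 − 2(53.57) = 78.86
  E: 0 + 1(53.57) − 1(27.34) = 26.23
  A: 0 + 1(27.34) = 27.34
Total out = 132.4 lbmol/h; y_E = 26.23 / 132.4 = 0.198.

0.198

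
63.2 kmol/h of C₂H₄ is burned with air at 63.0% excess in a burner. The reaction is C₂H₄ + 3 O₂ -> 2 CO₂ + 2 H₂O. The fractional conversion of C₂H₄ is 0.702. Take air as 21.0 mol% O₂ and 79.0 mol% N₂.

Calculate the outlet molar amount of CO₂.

Stoichiometric O₂ = 3 × 63.2 = 189.6 kmol/h; O₂ fed = 189.6 × 1.630 = 309 kmol/h.
N₂ fed = 309 × 79/21 = 1163 kmol/h.
Fuel reacted = 0.702 × 63.2 → ξ = 44.37 kmol/h.
Outlet (n = n₀ + ν ξ):
  C₂H₄: 63.2 − 1(44.37) = 18.83
  O₂: 309 − 3(44.37) = 175.9
  N₂: 1163 (inert)
  CO₂: 0 + 2(44.37) = 88.73
  H₂O: 0 + 2(44.37) = 88.73

88.7 kmol/h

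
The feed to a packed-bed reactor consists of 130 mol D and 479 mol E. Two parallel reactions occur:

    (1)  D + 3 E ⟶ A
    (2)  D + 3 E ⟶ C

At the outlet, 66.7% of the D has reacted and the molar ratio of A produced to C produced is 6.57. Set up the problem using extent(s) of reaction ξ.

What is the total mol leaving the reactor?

Conversion of D: D consumed = 0.667 × 130 = 86.71 mol = 1ξ₁ + 1ξ₂.
Selectivity: 1ξ₁ / (1ξ₂) = 6.57 → ξ₁ = 6.57 ξ₂.
Substitute: (1·6.57 + 1) ξ₂ = 86.71 → ξ₂ = 11.45 mol, ξ₁ = 75.26 mol.
Outlet amounts (n = n₀ + Σ ν·ξ):
  D: 130 − 1(75.26) − 1(11.45) = 43.29
  E: 479 − 3(75.26) − 3(11.45) = 218.9
  A: 0 + 1(75.26) = 75.26
  C: 0 + 1(11.45) = 11.45
Total out = 43.29 + 218.9 + 75.26 + 11.45 = 348.9 mol.

349 mol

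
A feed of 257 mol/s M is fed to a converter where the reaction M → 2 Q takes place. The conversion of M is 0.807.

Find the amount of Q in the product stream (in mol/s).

M reacted = 0.807 × 257 = 207.4 mol/s; ν_M = −1, so ξ = 207.4/1 = 207.4 mol/s.
Outlet amounts (n = n₀ + ν ξ):
  M: 257 − 1(207.4) = 49.6
  Q: 0 + 2(207.4) = 414.8

415 mol/s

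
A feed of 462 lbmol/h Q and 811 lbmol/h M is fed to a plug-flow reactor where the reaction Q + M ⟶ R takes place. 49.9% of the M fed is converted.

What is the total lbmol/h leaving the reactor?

868 lbmol/h

M reacted = 0.499 × 811 = 404.7 lbmol/h; ν_M = −1, so ξ = 404.7/1 = 404.7 lbmol/h.
Outlet amounts (n = n₀ + ν ξ):
  Q: 462 − 1(404.7) = 57.31
  M: 811 − 1(404.7) = 406.3
  R: 0 + 1(404.7) = 404.7
Total out = 57.31 + 406.3 + 404.7 = 868.3 lbmol/h.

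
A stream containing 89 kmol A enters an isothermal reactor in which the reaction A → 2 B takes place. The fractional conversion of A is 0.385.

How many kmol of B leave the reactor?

68.5 kmol

A reacted = 0.385 × 89 = 34.27 kmol; ν_A = −1, so ξ = 34.27/1 = 34.27 kmol.
Outlet amounts (n = n₀ + ν ξ):
  A: 89 − 1(34.27) = 54.73
  B: 0 + 2(34.27) = 68.53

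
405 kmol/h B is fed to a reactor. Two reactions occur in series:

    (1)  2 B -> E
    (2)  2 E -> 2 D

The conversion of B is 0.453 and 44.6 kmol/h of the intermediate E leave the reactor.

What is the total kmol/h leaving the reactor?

313 kmol/h

Conversion of B: B consumed = 2ξ₁ = 0.453 × 405 → ξ₁ = 91.73 kmol/h.
E balance: n_E = 0 + 1ξ₁ − 2ξ₂ = 44.6 → ξ₂ = (1·91.73 − 44.6)/2 = 23.57 kmol/h.
Outlet amounts (n = n₀ + Σ ν·ξ):
  B: 405 − 2(91.73) = 221.5
  E: 0 + 1(91.73) − 2(23.57) = 44.6
  D: 0 + 2(23.57) = 47.13
Total out = 221.5 + 44.6 + 47.13 = 313.3 kmol/h.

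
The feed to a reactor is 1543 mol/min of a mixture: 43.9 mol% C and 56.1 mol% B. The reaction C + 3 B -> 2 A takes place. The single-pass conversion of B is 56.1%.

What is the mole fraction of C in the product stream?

0.423

B reacted = 0.561 × 865.6 = 485.6 mol/min; ν_B = −3, so ξ = 485.6/3 = 161.9 mol/min.
Outlet amounts (n = n₀ + ν ξ):
  C: 677.4 − 1(161.9) = 515.5
  B: 865.6 − 3(161.9) = 380
  A: 0 + 2(161.9) = 323.7
Total out = 1219 mol/min; y_C = 515.5 / 1219 = 0.4228.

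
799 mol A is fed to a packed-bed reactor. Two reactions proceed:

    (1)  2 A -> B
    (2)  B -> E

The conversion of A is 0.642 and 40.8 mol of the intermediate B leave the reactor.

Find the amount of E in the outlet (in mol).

Conversion of A: A consumed = 2ξ₁ = 0.642 × 799 → ξ₁ = 256.5 mol.
B balance: n_B = 0 + 1ξ₁ − 1ξ₂ = 40.8 → ξ₂ = (1·256.5 − 40.8)/1 = 215.7 mol.
Outlet amounts (n = n₀ + Σ ν·ξ):
  A: 799 − 2(256.5) = 286
  B: 0 + 1(256.5) − 1(215.7) = 40.8
  E: 0 + 1(215.7) = 215.7

216 mol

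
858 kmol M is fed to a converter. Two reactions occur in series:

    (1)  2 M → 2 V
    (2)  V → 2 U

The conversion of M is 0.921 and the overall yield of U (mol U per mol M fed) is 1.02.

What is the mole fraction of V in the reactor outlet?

Conversion of M: M consumed = 2ξ₁ = 0.921 × 858 → ξ₁ = 395.1 kmol.
Yield of U: 2ξ₂ / 858 = 1.02 → ξ₂ = 437.6 kmol.
Outlet amounts (n = n₀ + Σ ν·ξ):
  M: 858 − 2(395.1) = 67.78
  V: 0 + 2(395.1) − 1(437.6) = 352.6
  U: 0 + 2(437.6) = 875.2
Total out = 1296 kmol; y_V = 352.6 / 1296 = 0.2722.

0.272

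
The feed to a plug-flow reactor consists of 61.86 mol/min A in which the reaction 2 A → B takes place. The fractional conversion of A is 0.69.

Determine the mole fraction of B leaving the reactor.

0.527

A reacted = 0.69 × 61.86 = 42.68 mol/min; ν_A = −2, so ξ = 42.68/2 = 21.34 mol/min.
Outlet amounts (n = n₀ + ν ξ):
  A: 61.86 − 2(21.34) = 19.18
  B: 0 + 1(21.34) = 21.34
Total out = 40.52 mol/min; y_B = 21.34 / 40.52 = 0.5267.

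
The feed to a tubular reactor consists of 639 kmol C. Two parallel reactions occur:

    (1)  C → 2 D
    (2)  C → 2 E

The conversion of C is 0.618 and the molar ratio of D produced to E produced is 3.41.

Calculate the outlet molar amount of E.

179 kmol

Conversion of C: C consumed = 0.618 × 639 = 394.9 kmol = 1ξ₁ + 1ξ₂.
Selectivity: 2ξ₁ / (2ξ₂) = 3.41 → ξ₁ = 3.41 ξ₂.
Substitute: (1·3.41 + 1) ξ₂ = 394.9 → ξ₂ = 89.55 kmol, ξ₁ = 305.4 kmol.
Outlet amounts (n = n₀ + Σ ν·ξ):
  C: 639 − 1(305.4) − 1(89.55) = 244.1
  D: 0 + 2(305.4) = 610.7
  E: 0 + 2(89.55) = 179.1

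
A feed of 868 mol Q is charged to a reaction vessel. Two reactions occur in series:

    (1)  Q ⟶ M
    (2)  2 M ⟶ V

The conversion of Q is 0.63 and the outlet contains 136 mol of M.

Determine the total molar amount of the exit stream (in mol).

663 mol

Conversion of Q: Q consumed = 1ξ₁ = 0.63 × 868 → ξ₁ = 546.8 mol.
M balance: n_M = 0 + 1ξ₁ − 2ξ₂ = 136 → ξ₂ = (1·546.8 − 136)/2 = 205.4 mol.
Outlet amounts (n = n₀ + Σ ν·ξ):
  Q: 868 − 1(546.8) = 321.2
  M: 0 + 1(546.8) − 2(205.4) = 136
  V: 0 + 1(205.4) = 205.4
Total out = 321.2 + 136 + 205.4 = 662.6 mol.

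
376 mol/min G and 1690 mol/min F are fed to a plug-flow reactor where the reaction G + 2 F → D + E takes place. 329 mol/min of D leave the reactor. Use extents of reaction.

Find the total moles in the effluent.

For D: n = n₀ + 1ξ → 329 = 0 + 1ξ, giving ξ = 329 mol/min.
Outlet amounts (n = n₀ + ν ξ):
  G: 376 − 1(329) = 47
  F: 1690 − 2(329) = 1032
  D: 0 + 1(329) = 329
  E: 0 + 1(329) = 329
Total out = 47 + 1032 + 329 + 329 = 1737 mol/min.

1740 mol/min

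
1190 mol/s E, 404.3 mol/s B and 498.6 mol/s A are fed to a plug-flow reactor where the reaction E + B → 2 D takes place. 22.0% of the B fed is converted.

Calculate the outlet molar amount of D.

178 mol/s

B reacted = 0.22 × 404.3 = 88.95 mol/s; ν_B = −1, so ξ = 88.95/1 = 88.95 mol/s.
Outlet amounts (n = n₀ + ν ξ):
  E: 1190 − 1(88.95) = 1101
  B: 404.3 − 1(88.95) = 315.4
  D: 0 + 2(88.95) = 177.9
  A: 498.6 (inert)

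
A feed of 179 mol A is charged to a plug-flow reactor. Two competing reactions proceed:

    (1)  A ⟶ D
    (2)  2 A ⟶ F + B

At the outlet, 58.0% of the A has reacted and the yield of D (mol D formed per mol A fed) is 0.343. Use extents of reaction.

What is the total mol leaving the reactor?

Yield of D: 1ξ₁ / 179 = 0.343 → ξ₁ = 61.4 mol.
Conversion of A: 1ξ₁ + 2ξ₂ = 0.58 × 179 = 103.8 → ξ₂ = 21.21 mol.
Outlet amounts (n = n₀ + Σ ν·ξ):
  A: 179 − 1(61.4) − 2(21.21) = 75.18
  D: 0 + 1(61.4) = 61.4
  F: 0 + 1(21.21) = 21.21
  B: 0 + 1(21.21) = 21.21
Total out = 75.18 + 61.4 + 21.21 + 21.21 = 179 mol.

179 mol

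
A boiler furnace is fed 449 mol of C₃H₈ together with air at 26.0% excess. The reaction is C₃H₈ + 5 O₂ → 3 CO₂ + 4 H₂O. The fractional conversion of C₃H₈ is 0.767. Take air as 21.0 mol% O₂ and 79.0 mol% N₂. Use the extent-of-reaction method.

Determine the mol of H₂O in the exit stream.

Stoichiometric O₂ = 5 × 449 = 2245 mol; O₂ fed = 2245 × 1.260 = 2829 mol.
N₂ fed = 2829 × 79/21 = 10640 mol.
Fuel reacted = 0.767 × 449 → ξ = 344.4 mol.
Outlet (n = n₀ + ν ξ):
  C₃H₈: 449 − 1(344.4) = 104.6
  O₂: 2829 − 5(344.4) = 1107
  N₂: 10640 (inert)
  CO₂: 0 + 3(344.4) = 1033
  H₂O: 0 + 4(344.4) = 1378

1380 mol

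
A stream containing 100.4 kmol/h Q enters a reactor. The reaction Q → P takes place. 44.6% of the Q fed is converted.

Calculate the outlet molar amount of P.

44.8 kmol/h

Q reacted = 0.446 × 100.4 = 44.78 kmol/h; ν_Q = −1, so ξ = 44.78/1 = 44.78 kmol/h.
Outlet amounts (n = n₀ + ν ξ):
  Q: 100.4 − 1(44.78) = 55.62
  P: 0 + 1(44.78) = 44.78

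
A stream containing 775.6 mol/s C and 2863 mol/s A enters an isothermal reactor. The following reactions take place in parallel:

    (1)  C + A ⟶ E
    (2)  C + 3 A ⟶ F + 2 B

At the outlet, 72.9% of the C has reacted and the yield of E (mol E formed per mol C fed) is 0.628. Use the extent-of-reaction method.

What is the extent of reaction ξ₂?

ξ₂ = 78.3 mol/s

Yield of E: 1ξ₁ / 775.6 = 0.628 → ξ₁ = 487.1 mol/s.
Conversion of C: 1ξ₁ + 1ξ₂ = 0.729 × 775.6 = 565.4 → ξ₂ = 78.34 mol/s.
Outlet amounts (n = n₀ + Σ ν·ξ):
  C: 775.6 − 1(487.1) − 1(78.34) = 210.2
  A: 2863 − 1(487.1) − 3(78.34) = 2141
  E: 0 + 1(487.1) = 487.1
  F: 0 + 1(78.34) = 78.34
  B: 0 + 2(78.34) = 156.7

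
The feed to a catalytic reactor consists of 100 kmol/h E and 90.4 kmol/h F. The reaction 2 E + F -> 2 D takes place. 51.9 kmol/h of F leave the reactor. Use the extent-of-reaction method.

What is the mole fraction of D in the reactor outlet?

0.507

For F: n = n₀ − 1ξ → 51.9 = 90.4 − 1ξ, giving ξ = 38.5 kmol/h.
Outlet amounts (n = n₀ + ν ξ):
  E: 100 − 2(38.5) = 23
  F: 90.4 − 1(38.5) = 51.9
  D: 0 + 2(38.5) = 77
Total out = 151.9 kmol/h; y_D = 77 / 151.9 = 0.5069.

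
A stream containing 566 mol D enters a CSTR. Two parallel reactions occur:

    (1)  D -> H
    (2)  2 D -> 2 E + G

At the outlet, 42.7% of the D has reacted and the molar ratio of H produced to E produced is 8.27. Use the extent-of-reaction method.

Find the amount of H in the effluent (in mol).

216 mol

Conversion of D: D consumed = 0.427 × 566 = 241.7 mol = 1ξ₁ + 2ξ₂.
Selectivity: 1ξ₁ / (2ξ₂) = 8.27 → ξ₁ = 16.54 ξ₂.
Substitute: (1·16.54 + 2) ξ₂ = 241.7 → ξ₂ = 13.04 mol, ξ₁ = 215.6 mol.
Outlet amounts (n = n₀ + Σ ν·ξ):
  D: 566 − 1(215.6) − 2(13.04) = 324.3
  H: 0 + 1(215.6) = 215.6
  E: 0 + 2(13.04) = 26.07
  G: 0 + 1(13.04) = 13.04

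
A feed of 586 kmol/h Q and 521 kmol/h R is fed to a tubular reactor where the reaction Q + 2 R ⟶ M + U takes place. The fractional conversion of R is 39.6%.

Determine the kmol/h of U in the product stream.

103 kmol/h

R reacted = 0.396 × 521 = 206.3 kmol/h; ν_R = −2, so ξ = 206.3/2 = 103.2 kmol/h.
Outlet amounts (n = n₀ + ν ξ):
  Q: 586 − 1(103.2) = 482.8
  R: 521 − 2(103.2) = 314.7
  M: 0 + 1(103.2) = 103.2
  U: 0 + 1(103.2) = 103.2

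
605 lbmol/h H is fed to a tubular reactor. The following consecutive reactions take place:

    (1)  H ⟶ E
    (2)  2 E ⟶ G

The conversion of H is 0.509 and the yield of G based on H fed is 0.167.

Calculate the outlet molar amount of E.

106 lbmol/h

Conversion of H: H consumed = 1ξ₁ = 0.509 × 605 → ξ₁ = 307.9 lbmol/h.
Yield of G: 1ξ₂ / 605 = 0.167 → ξ₂ = 101 lbmol/h.
Outlet amounts (n = n₀ + Σ ν·ξ):
  H: 605 − 1(307.9) = 297.1
  E: 0 + 1(307.9) − 2(101) = 105.9
  G: 0 + 1(101) = 101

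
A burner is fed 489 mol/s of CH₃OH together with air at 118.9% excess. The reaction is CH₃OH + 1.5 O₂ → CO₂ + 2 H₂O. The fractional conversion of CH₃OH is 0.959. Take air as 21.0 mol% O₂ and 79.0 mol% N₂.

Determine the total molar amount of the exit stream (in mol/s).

8370 mol/s

Stoichiometric O₂ = 1.5 × 489 = 733.5 mol/s; O₂ fed = 733.5 × 2.189 = 1606 mol/s.
N₂ fed = 1606 × 79/21 = 6040 mol/s.
Fuel reacted = 0.959 × 489 → ξ = 469 mol/s.
Outlet (n = n₀ + ν ξ):
  CH₃OH: 489 − 1(469) = 20.05
  O₂: 1606 − 1.5(469) = 902.2
  N₂: 6040 (inert)
  CO₂: 0 + 1(469) = 469
  H₂O: 0 + 2(469) = 937.9
Total out = 20.05 + 902.2 + 6040 + 469 + 937.9 = 8369 mol/s.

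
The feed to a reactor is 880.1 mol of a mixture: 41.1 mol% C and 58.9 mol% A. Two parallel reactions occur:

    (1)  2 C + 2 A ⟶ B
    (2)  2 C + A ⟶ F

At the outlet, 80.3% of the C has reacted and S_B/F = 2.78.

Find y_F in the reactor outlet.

Conversion of C: C consumed = 0.803 × 361.7 = 290.5 mol = 2ξ₁ + 2ξ₂.
Selectivity: 1ξ₁ / (1ξ₂) = 2.78 → ξ₁ = 2.78 ξ₂.
Substitute: (2·2.78 + 2) ξ₂ = 290.5 → ξ₂ = 38.42 mol, ξ₁ = 106.8 mol.
Outlet amounts (n = n₀ + Σ ν·ξ):
  C: 361.7 − 2(106.8) − 2(38.42) = 71.26
  A: 518.4 − 2(106.8) − 1(38.42) = 266.3
  B: 0 + 1(106.8) = 106.8
  F: 0 + 1(38.42) = 38.42
Total out = 482.8 mol; y_F = 38.42 / 482.8 = 0.07957.

0.0796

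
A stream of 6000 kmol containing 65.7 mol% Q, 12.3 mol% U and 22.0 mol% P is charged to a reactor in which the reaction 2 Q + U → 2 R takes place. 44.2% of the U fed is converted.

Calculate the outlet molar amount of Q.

3290 kmol

U reacted = 0.442 × 738 = 326.2 kmol; ν_U = −1, so ξ = 326.2/1 = 326.2 kmol.
Outlet amounts (n = n₀ + ν ξ):
  Q: 3942 − 2(326.2) = 3290
  U: 738 − 1(326.2) = 411.8
  R: 0 + 2(326.2) = 652.4
  P: 1320 (inert)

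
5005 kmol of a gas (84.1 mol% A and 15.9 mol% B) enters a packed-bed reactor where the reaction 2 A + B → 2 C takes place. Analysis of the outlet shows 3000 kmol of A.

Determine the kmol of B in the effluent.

191 kmol

For A: n = n₀ − 2ξ → 3000 = 4209 − 2ξ, giving ξ = 604.6 kmol.
Outlet amounts (n = n₀ + ν ξ):
  A: 4209 − 2(604.6) = 3000
  B: 795.8 − 1(604.6) = 191.2
  C: 0 + 2(604.6) = 1209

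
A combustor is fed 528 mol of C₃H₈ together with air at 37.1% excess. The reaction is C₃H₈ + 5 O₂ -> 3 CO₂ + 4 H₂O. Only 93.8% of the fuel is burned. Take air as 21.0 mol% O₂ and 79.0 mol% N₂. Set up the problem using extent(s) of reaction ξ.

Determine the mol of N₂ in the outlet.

13600 mol

Stoichiometric O₂ = 5 × 528 = 2640 mol; O₂ fed = 2640 × 1.371 = 3619 mol.
N₂ fed = 3619 × 79/21 = 13620 mol.
Fuel reacted = 0.938 × 528 → ξ = 495.3 mol.
Outlet (n = n₀ + ν ξ):
  C₃H₈: 528 − 1(495.3) = 32.74
  O₂: 3619 − 5(495.3) = 1143
  N₂: 13620 (inert)
  CO₂: 0 + 3(495.3) = 1486
  H₂O: 0 + 4(495.3) = 1981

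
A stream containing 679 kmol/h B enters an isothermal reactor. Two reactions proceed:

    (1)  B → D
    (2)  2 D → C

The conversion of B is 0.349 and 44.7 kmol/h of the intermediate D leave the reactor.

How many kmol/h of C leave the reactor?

Conversion of B: B consumed = 1ξ₁ = 0.349 × 679 → ξ₁ = 237 kmol/h.
D balance: n_D = 0 + 1ξ₁ − 2ξ₂ = 44.7 → ξ₂ = (1·237 − 44.7)/2 = 96.14 kmol/h.
Outlet amounts (n = n₀ + Σ ν·ξ):
  B: 679 − 1(237) = 442
  D: 0 + 1(237) − 2(96.14) = 44.7
  C: 0 + 1(96.14) = 96.14

96.1 kmol/h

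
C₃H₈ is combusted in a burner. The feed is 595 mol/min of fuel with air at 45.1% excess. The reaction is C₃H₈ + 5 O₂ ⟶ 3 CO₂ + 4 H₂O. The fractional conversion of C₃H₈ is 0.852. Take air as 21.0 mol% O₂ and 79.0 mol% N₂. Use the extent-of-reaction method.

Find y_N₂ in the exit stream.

0.75

Stoichiometric O₂ = 5 × 595 = 2975 mol/min; O₂ fed = 2975 × 1.451 = 4317 mol/min.
N₂ fed = 4317 × 79/21 = 16240 mol/min.
Fuel reacted = 0.852 × 595 → ξ = 506.9 mol/min.
Outlet (n = n₀ + ν ξ):
  C₃H₈: 595 − 1(506.9) = 88.06
  O₂: 4317 − 5(506.9) = 1782
  N₂: 16240 (inert)
  CO₂: 0 + 3(506.9) = 1521
  H₂O: 0 + 4(506.9) = 2028
Total out = 21660 mol/min; y_N₂ = 16240 / 21660 = 0.7498.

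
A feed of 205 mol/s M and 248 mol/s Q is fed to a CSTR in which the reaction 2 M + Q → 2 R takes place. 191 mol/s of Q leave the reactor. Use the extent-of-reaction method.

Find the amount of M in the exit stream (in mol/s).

91 mol/s

For Q: n = n₀ − 1ξ → 191 = 248 − 1ξ, giving ξ = 57 mol/s.
Outlet amounts (n = n₀ + ν ξ):
  M: 205 − 2(57) = 91
  Q: 248 − 1(57) = 191
  R: 0 + 2(57) = 114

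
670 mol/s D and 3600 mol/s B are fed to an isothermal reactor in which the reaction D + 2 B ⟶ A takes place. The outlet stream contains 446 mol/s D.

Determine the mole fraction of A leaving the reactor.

For D: n = n₀ − 1ξ → 446 = 670 − 1ξ, giving ξ = 224 mol/s.
Outlet amounts (n = n₀ + ν ξ):
  D: 670 − 1(224) = 446
  B: 3600 − 2(224) = 3152
  A: 0 + 1(224) = 224
Total out = 3822 mol/s; y_A = 224 / 3822 = 0.05861.

0.0586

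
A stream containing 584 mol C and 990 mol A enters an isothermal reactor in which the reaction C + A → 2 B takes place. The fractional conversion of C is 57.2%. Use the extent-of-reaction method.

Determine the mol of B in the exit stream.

668 mol

C reacted = 0.572 × 584 = 334 mol; ν_C = −1, so ξ = 334/1 = 334 mol.
Outlet amounts (n = n₀ + ν ξ):
  C: 584 − 1(334) = 250
  A: 990 − 1(334) = 656
  B: 0 + 2(334) = 668.1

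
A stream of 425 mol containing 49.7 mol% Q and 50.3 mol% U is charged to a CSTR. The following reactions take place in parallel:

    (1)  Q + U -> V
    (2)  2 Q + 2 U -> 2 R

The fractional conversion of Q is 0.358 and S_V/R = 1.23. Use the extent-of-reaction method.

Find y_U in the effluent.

0.395

Conversion of Q: Q consumed = 0.358 × 211.2 = 75.62 mol = 1ξ₁ + 2ξ₂.
Selectivity: 1ξ₁ / (2ξ₂) = 1.23 → ξ₁ = 2.46 ξ₂.
Substitute: (1·2.46 + 2) ξ₂ = 75.62 → ξ₂ = 16.95 mol, ξ₁ = 41.71 mol.
Outlet amounts (n = n₀ + Σ ν·ξ):
  Q: 211.2 − 1(41.71) − 2(16.95) = 135.6
  U: 213.8 − 1(41.71) − 2(16.95) = 138.2
  V: 0 + 1(41.71) = 41.71
  R: 0 + 2(16.95) = 33.91
Total out = 349.4 mol; y_U = 138.2 / 349.4 = 0.3954.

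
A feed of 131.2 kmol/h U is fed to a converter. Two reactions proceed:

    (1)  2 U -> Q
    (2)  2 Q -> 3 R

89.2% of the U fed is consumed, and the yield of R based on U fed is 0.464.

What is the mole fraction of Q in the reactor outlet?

Conversion of U: U consumed = 2ξ₁ = 0.892 × 131.2 → ξ₁ = 58.52 kmol/h.
Yield of R: 3ξ₂ / 131.2 = 0.464 → ξ₂ = 20.29 kmol/h.
Outlet amounts (n = n₀ + Σ ν·ξ):
  U: 131.2 − 2(58.52) = 14.17
  Q: 0 + 1(58.52) − 2(20.29) = 17.93
  R: 0 + 3(20.29) = 60.88
Total out = 92.98 kmol/h; y_Q = 17.93 / 92.98 = 0.1929.

0.193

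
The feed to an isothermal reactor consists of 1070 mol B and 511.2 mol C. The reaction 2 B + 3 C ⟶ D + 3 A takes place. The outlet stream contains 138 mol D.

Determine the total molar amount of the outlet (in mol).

For D: n = n₀ + 1ξ → 138 = 0 + 1ξ, giving ξ = 138 mol.
Outlet amounts (n = n₀ + ν ξ):
  B: 1070 − 2(138) = 794
  C: 511.2 − 3(138) = 97.2
  D: 0 + 1(138) = 138
  A: 0 + 3(138) = 414
Total out = 794 + 97.2 + 138 + 414 = 1443 mol.

1440 mol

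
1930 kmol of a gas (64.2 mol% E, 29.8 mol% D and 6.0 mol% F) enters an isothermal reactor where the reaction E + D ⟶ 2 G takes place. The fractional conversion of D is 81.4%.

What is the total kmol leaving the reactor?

1930 kmol

D reacted = 0.814 × 575.1 = 468.2 kmol; ν_D = −1, so ξ = 468.2/1 = 468.2 kmol.
Outlet amounts (n = n₀ + ν ξ):
  E: 1239 − 1(468.2) = 770.9
  D: 575.1 − 1(468.2) = 107
  G: 0 + 2(468.2) = 936.3
  F: 115.8 (inert)
Total out = 770.9 + 107 + 936.3 + 115.8 = 1930 kmol.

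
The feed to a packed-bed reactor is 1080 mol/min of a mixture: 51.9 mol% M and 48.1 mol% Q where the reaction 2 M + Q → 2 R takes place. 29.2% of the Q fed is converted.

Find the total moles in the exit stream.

928 mol/min

Q reacted = 0.292 × 519.5 = 151.7 mol/min; ν_Q = −1, so ξ = 151.7/1 = 151.7 mol/min.
Outlet amounts (n = n₀ + ν ξ):
  M: 560.5 − 2(151.7) = 257.1
  Q: 519.5 − 1(151.7) = 367.8
  R: 0 + 2(151.7) = 303.4
Total out = 257.1 + 367.8 + 303.4 = 928.3 mol/min.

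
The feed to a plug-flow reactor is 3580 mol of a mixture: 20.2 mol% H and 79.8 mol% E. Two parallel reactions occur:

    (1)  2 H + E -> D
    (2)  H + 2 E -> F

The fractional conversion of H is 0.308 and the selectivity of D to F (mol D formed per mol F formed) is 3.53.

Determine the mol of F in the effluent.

Conversion of H: H consumed = 0.308 × 723.2 = 222.7 mol = 2ξ₁ + 1ξ₂.
Selectivity: 1ξ₁ / (1ξ₂) = 3.53 → ξ₁ = 3.53 ξ₂.
Substitute: (2·3.53 + 1) ξ₂ = 222.7 → ξ₂ = 27.63 mol, ξ₁ = 97.55 mol.
Outlet amounts (n = n₀ + Σ ν·ξ):
  H: 723.2 − 2(97.55) − 1(27.63) = 500.4
  E: 2857 − 1(97.55) − 2(27.63) = 2704
  D: 0 + 1(97.55) = 97.55
  F: 0 + 1(27.63) = 27.63

27.6 mol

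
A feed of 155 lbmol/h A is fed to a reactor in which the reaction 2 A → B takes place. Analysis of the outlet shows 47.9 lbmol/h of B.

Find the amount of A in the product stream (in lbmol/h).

For B: n = n₀ + 1ξ → 47.9 = 0 + 1ξ, giving ξ = 47.9 lbmol/h.
Outlet amounts (n = n₀ + ν ξ):
  A: 155 − 2(47.9) = 59.2
  B: 0 + 1(47.9) = 47.9

59.2 lbmol/h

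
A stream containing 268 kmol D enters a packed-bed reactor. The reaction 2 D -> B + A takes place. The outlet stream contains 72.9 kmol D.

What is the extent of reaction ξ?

For D: n = n₀ − 2ξ → 72.9 = 268 − 2ξ, giving ξ = 97.55 kmol.
Outlet amounts (n = n₀ + ν ξ):
  D: 268 − 2(97.55) = 72.9
  B: 0 + 1(97.55) = 97.55
  A: 0 + 1(97.55) = 97.55

ξ = 97.5 kmol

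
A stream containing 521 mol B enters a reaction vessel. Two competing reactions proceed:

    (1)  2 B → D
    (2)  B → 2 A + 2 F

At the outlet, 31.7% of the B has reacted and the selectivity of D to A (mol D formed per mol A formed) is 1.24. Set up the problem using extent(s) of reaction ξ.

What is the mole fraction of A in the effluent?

Conversion of B: B consumed = 0.317 × 521 = 165.2 mol = 2ξ₁ + 1ξ₂.
Selectivity: 1ξ₁ / (2ξ₂) = 1.24 → ξ₁ = 2.48 ξ₂.
Substitute: (2·2.48 + 1) ξ₂ = 165.2 → ξ₂ = 27.71 mol, ξ₁ = 68.72 mol.
Outlet amounts (n = n₀ + Σ ν·ξ):
  B: 521 − 2(68.72) − 1(27.71) = 355.8
  D: 0 + 1(68.72) = 68.72
  A: 0 + 2(27.71) = 55.42
  F: 0 + 2(27.71) = 55.42
Total out = 535.4 mol; y_A = 55.42 / 535.4 = 0.1035.

0.104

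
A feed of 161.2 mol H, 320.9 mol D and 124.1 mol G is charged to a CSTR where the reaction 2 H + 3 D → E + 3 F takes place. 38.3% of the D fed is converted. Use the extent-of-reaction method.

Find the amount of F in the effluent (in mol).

D reacted = 0.383 × 320.9 = 122.9 mol; ν_D = −3, so ξ = 122.9/3 = 40.97 mol.
Outlet amounts (n = n₀ + ν ξ):
  H: 161.2 − 2(40.97) = 79.26
  D: 320.9 − 3(40.97) = 198
  E: 0 + 1(40.97) = 40.97
  F: 0 + 3(40.97) = 122.9
  G: 124.1 (inert)

123 mol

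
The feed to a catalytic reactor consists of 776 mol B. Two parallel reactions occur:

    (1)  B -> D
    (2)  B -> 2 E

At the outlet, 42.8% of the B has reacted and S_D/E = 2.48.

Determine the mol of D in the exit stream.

276 mol

Conversion of B: B consumed = 0.428 × 776 = 332.1 mol = 1ξ₁ + 1ξ₂.
Selectivity: 1ξ₁ / (2ξ₂) = 2.48 → ξ₁ = 4.96 ξ₂.
Substitute: (1·4.96 + 1) ξ₂ = 332.1 → ξ₂ = 55.73 mol, ξ₁ = 276.4 mol.
Outlet amounts (n = n₀ + Σ ν·ξ):
  B: 776 − 1(276.4) − 1(55.73) = 443.9
  D: 0 + 1(276.4) = 276.4
  E: 0 + 2(55.73) = 111.5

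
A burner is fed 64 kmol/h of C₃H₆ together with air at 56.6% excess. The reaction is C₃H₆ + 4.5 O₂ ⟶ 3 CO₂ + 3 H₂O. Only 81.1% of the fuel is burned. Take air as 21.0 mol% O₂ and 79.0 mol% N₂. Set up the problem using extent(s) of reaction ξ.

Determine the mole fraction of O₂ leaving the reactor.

0.0972

Stoichiometric O₂ = 4.5 × 64 = 288 kmol/h; O₂ fed = 288 × 1.566 = 451 kmol/h.
N₂ fed = 451 × 79/21 = 1697 kmol/h.
Fuel reacted = 0.811 × 64 → ξ = 51.9 kmol/h.
Outlet (n = n₀ + ν ξ):
  C₃H₆: 64 − 1(51.9) = 12.1
  O₂: 451 − 4.5(51.9) = 217.4
  N₂: 1697 (inert)
  CO₂: 0 + 3(51.9) = 155.7
  H₂O: 0 + 3(51.9) = 155.7
Total out = 2238 kmol/h; y_O₂ = 217.4 / 2238 = 0.09718.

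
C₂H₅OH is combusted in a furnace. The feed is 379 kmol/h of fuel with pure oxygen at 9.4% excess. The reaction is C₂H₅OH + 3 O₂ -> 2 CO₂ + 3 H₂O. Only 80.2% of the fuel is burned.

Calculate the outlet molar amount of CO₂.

608 kmol/h

Stoichiometric O₂ = 3 × 379 = 1137 kmol/h; O₂ fed = 1137 × 1.094 = 1244 kmol/h.
Fuel reacted = 0.802 × 379 → ξ = 304 kmol/h.
Outlet (n = n₀ + ν ξ):
  C₂H₅OH: 379 − 1(304) = 75.04
  O₂: 1244 − 3(304) = 332
  CO₂: 0 + 2(304) = 607.9
  H₂O: 0 + 3(304) = 911.9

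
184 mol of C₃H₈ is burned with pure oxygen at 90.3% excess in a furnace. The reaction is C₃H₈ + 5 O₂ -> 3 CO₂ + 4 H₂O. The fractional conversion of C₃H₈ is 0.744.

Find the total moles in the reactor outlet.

Stoichiometric O₂ = 5 × 184 = 920 mol; O₂ fed = 920 × 1.903 = 1751 mol.
Fuel reacted = 0.744 × 184 → ξ = 136.9 mol.
Outlet (n = n₀ + ν ξ):
  C₃H₈: 184 − 1(136.9) = 47.1
  O₂: 1751 − 5(136.9) = 1066
  CO₂: 0 + 3(136.9) = 410.7
  H₂O: 0 + 4(136.9) = 547.6
Total out = 47.1 + 1066 + 410.7 + 547.6 = 2072 mol.

2070 mol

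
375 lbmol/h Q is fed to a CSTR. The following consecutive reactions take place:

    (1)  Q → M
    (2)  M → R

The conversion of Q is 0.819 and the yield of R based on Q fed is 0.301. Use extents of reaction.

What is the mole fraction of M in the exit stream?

0.518

Conversion of Q: Q consumed = 1ξ₁ = 0.819 × 375 → ξ₁ = 307.1 lbmol/h.
Yield of R: 1ξ₂ / 375 = 0.301 → ξ₂ = 112.9 lbmol/h.
Outlet amounts (n = n₀ + Σ ν·ξ):
  Q: 375 − 1(307.1) = 67.88
  M: 0 + 1(307.1) − 1(112.9) = 194.2
  R: 0 + 1(112.9) = 112.9
Total out = 375 lbmol/h; y_M = 194.2 / 375 = 0.518.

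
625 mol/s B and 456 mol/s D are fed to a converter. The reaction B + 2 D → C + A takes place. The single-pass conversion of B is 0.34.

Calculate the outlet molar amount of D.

B reacted = 0.34 × 625 = 212.5 mol/s; ν_B = −1, so ξ = 212.5/1 = 212.5 mol/s.
Outlet amounts (n = n₀ + ν ξ):
  B: 625 − 1(212.5) = 412.5
  D: 456 − 2(212.5) = 31
  C: 0 + 1(212.5) = 212.5
  A: 0 + 1(212.5) = 212.5

31 mol/s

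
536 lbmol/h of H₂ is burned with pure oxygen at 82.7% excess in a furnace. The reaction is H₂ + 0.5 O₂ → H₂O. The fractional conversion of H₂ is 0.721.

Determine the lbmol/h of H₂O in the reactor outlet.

386 lbmol/h

Stoichiometric O₂ = 0.5 × 536 = 268 lbmol/h; O₂ fed = 268 × 1.827 = 489.6 lbmol/h.
Fuel reacted = 0.721 × 536 → ξ = 386.5 lbmol/h.
Outlet (n = n₀ + ν ξ):
  H₂: 536 − 1(386.5) = 149.5
  O₂: 489.6 − 0.5(386.5) = 296.4
  H₂O: 0 + 1(386.5) = 386.5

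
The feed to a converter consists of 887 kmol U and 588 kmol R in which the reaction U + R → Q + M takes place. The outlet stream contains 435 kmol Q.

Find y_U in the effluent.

For Q: n = n₀ + 1ξ → 435 = 0 + 1ξ, giving ξ = 435 kmol.
Outlet amounts (n = n₀ + ν ξ):
  U: 887 − 1(435) = 452
  R: 588 − 1(435) = 153
  Q: 0 + 1(435) = 435
  M: 0 + 1(435) = 435
Total out = 1475 kmol; y_U = 452 / 1475 = 0.3064.

0.306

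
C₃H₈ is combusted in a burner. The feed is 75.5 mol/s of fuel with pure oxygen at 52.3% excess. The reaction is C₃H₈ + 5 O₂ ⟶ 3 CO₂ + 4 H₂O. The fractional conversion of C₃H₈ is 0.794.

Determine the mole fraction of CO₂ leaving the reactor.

Stoichiometric O₂ = 5 × 75.5 = 377.5 mol/s; O₂ fed = 377.5 × 1.523 = 574.9 mol/s.
Fuel reacted = 0.794 × 75.5 → ξ = 59.95 mol/s.
Outlet (n = n₀ + ν ξ):
  C₃H₈: 75.5 − 1(59.95) = 15.55
  O₂: 574.9 − 5(59.95) = 275.2
  CO₂: 0 + 3(59.95) = 179.8
  H₂O: 0 + 4(59.95) = 239.8
Total out = 710.4 mol/s; y_CO₂ = 179.8 / 710.4 = 0.2532.

0.253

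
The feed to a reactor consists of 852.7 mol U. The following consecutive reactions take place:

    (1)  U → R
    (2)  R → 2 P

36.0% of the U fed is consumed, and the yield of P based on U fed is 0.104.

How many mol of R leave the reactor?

263 mol

Conversion of U: U consumed = 1ξ₁ = 0.36 × 852.7 → ξ₁ = 307 mol.
Yield of P: 2ξ₂ / 852.7 = 0.104 → ξ₂ = 44.34 mol.
Outlet amounts (n = n₀ + Σ ν·ξ):
  U: 852.7 − 1(307) = 545.7
  R: 0 + 1(307) − 1(44.34) = 262.6
  P: 0 + 2(44.34) = 88.68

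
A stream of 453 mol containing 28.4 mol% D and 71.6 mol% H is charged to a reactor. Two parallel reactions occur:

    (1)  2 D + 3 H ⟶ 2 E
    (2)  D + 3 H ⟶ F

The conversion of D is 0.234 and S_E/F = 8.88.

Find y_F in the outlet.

0.00756

Conversion of D: D consumed = 0.234 × 128.7 = 30.1 mol = 2ξ₁ + 1ξ₂.
Selectivity: 2ξ₁ / (1ξ₂) = 8.88 → ξ₁ = 4.44 ξ₂.
Substitute: (2·4.44 + 1) ξ₂ = 30.1 → ξ₂ = 3.047 mol, ξ₁ = 13.53 mol.
Outlet amounts (n = n₀ + Σ ν·ξ):
  D: 128.7 − 2(13.53) − 1(3.047) = 98.55
  H: 324.3 − 3(13.53) − 3(3.047) = 274.6
  E: 0 + 2(13.53) = 27.06
  F: 0 + 1(3.047) = 3.047
Total out = 403.3 mol; y_F = 3.047 / 403.3 = 0.007556.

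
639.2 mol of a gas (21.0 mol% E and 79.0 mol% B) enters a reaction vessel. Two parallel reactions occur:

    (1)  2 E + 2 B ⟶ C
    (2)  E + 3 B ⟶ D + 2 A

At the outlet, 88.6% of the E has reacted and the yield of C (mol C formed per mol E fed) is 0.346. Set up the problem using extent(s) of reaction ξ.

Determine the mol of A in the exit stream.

Yield of C: 1ξ₁ / 134.2 = 0.346 → ξ₁ = 46.44 mol.
Conversion of E: 2ξ₁ + 1ξ₂ = 0.886 × 134.2 = 118.9 → ξ₂ = 26.04 mol.
Outlet amounts (n = n₀ + Σ ν·ξ):
  E: 134.2 − 2(46.44) − 1(26.04) = 15.3
  B: 505 − 2(46.44) − 3(26.04) = 334
  C: 0 + 1(46.44) = 46.44
  D: 0 + 1(26.04) = 26.04
  A: 0 + 2(26.04) = 52.08

52.1 mol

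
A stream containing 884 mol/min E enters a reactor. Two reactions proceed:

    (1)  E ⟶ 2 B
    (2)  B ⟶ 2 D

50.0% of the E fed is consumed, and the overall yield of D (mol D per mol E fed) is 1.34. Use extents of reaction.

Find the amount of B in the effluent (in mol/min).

Conversion of E: E consumed = 1ξ₁ = 0.5 × 884 → ξ₁ = 442 mol/min.
Yield of D: 2ξ₂ / 884 = 1.34 → ξ₂ = 592.3 mol/min.
Outlet amounts (n = n₀ + Σ ν·ξ):
  E: 884 − 1(442) = 442
  B: 0 + 2(442) − 1(592.3) = 291.7
  D: 0 + 2(592.3) = 1185

292 mol/min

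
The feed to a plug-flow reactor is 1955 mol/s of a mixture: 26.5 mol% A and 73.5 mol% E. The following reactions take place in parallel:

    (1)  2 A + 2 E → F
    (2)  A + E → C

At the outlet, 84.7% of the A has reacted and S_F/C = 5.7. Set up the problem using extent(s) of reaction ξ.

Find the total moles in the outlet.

Conversion of A: A consumed = 0.847 × 518.1 = 438.8 mol/s = 2ξ₁ + 1ξ₂.
Selectivity: 1ξ₁ / (1ξ₂) = 5.7 → ξ₁ = 5.7 ξ₂.
Substitute: (2·5.7 + 1) ξ₂ = 438.8 → ξ₂ = 35.39 mol/s, ξ₁ = 201.7 mol/s.
Outlet amounts (n = n₀ + Σ ν·ξ):
  A: 518.1 − 2(201.7) − 1(35.39) = 79.27
  E: 1437 − 2(201.7) − 1(35.39) = 998.1
  F: 0 + 1(201.7) = 201.7
  C: 0 + 1(35.39) = 35.39
Total out = 79.27 + 998.1 + 201.7 + 35.39 = 1314 mol/s.

1310 mol/s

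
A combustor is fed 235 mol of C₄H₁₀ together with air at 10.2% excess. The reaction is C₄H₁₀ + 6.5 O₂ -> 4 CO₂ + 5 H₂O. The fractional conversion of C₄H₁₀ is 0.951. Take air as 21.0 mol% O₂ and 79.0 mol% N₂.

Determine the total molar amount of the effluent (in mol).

Stoichiometric O₂ = 6.5 × 235 = 1528 mol; O₂ fed = 1528 × 1.102 = 1683 mol.
N₂ fed = 1683 × 79/21 = 6332 mol.
Fuel reacted = 0.951 × 235 → ξ = 223.5 mol.
Outlet (n = n₀ + ν ξ):
  C₄H₁₀: 235 − 1(223.5) = 11.52
  O₂: 1683 − 6.5(223.5) = 230.7
  N₂: 6332 (inert)
  CO₂: 0 + 4(223.5) = 893.9
  H₂O: 0 + 5(223.5) = 1117
Total out = 11.52 + 230.7 + 6332 + 893.9 + 1117 = 8586 mol.

8590 mol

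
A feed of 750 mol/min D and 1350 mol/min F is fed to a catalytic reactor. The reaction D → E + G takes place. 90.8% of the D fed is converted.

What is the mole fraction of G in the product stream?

D reacted = 0.908 × 750 = 681 mol/min; ν_D = −1, so ξ = 681/1 = 681 mol/min.
Outlet amounts (n = n₀ + ν ξ):
  D: 750 − 1(681) = 69
  E: 0 + 1(681) = 681
  G: 0 + 1(681) = 681
  F: 1350 (inert)
Total out = 2781 mol/min; y_G = 681 / 2781 = 0.2449.

0.245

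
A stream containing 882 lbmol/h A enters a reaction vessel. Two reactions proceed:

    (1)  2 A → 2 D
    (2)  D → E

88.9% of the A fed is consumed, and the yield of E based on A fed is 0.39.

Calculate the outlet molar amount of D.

440 lbmol/h

Conversion of A: A consumed = 2ξ₁ = 0.889 × 882 → ξ₁ = 392 lbmol/h.
Yield of E: 1ξ₂ / 882 = 0.39 → ξ₂ = 344 lbmol/h.
Outlet amounts (n = n₀ + Σ ν·ξ):
  A: 882 − 2(392) = 97.9
  D: 0 + 2(392) − 1(344) = 440.1
  E: 0 + 1(344) = 344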